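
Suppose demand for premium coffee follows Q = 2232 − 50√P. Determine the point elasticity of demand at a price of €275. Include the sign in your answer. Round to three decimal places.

-0.296

At P = 275, Q = 1402.844.
dQ/dP = −50/(2√P) = -1.508.
ε = (dQ/dP)(P/Q) = (-1.508)(275/1402.844).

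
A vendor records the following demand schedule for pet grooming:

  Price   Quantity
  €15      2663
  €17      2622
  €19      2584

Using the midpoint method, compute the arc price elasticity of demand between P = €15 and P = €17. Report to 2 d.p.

At P = 15, Q = 2663; at P = 17, Q = 2622.
ΔQ = -41, ΔP = 2. Midpoints: P̄ = 16.00, Q̄ = 2642.5.
ε = (ΔQ/ΔP)(P̄/Q̄) = (-41/2)(16.00/2642.5).

-0.12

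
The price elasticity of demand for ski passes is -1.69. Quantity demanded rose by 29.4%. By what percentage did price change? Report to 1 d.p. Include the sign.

%ΔP ≈ %ΔQ / ε = (29.4%)/(-1.69) = -17.40%.

-17.4%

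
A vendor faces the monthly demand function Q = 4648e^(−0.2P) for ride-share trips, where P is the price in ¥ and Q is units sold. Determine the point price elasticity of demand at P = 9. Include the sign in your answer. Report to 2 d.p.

At P = 9, Q = 768.309.
dQ/dP = −0.2·4648e^(−0.2P) = −0.2Q = -153.662.
ε = (dQ/dP)(P/Q) = (-153.662)(9/768.309).
|ε| > 1, so demand is elastic at this price.

-1.80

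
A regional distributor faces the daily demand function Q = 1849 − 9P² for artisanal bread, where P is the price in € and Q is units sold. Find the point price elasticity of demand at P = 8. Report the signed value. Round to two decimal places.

At P = 8, Q = 1273.
dQ/dP = −18P = -144.
ε = (dQ/dP)(P/Q) = (-144)(8/1273).
|ε| < 1, so demand is inelastic at this price.

-0.90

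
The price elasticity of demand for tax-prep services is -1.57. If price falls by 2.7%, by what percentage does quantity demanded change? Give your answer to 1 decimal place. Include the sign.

%ΔQ ≈ ε × %ΔP = (-1.57)(-2.7%) = 4.24%.

4.2%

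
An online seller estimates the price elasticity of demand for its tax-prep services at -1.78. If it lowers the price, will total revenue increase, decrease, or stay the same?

|ε| = 1.78 > 1, so demand is elastic. A price cut therefore raises total revenue.

increase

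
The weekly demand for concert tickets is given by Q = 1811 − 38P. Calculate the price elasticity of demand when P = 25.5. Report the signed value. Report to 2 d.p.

At P = 25.5, Q = 842.
dQ/dP = −38.
ε = (dQ/dP)(P/Q) = (-38)(25.5/842).

-1.15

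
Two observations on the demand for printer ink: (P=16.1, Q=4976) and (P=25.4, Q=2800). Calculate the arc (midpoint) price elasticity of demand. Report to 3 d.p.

-1.249

ΔQ = 2800 − 4976 = -2176; ΔP = 25.4 − 16.1 = 9.3.
Midpoints: P̄ = 20.75, Q̄ = 3888.0.
ε = (ΔQ/ΔP)(P̄/Q̄) = (-2176/9.3)(20.75/3888.0).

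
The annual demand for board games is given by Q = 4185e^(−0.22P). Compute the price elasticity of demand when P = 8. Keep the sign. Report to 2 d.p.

-1.76

At P = 8, Q = 720.008.
dQ/dP = −0.22·4185e^(−0.22P) = −0.22Q = -158.402.
ε = (dQ/dP)(P/Q) = (-158.402)(8/720.008).
|ε| > 1, so demand is elastic at this price.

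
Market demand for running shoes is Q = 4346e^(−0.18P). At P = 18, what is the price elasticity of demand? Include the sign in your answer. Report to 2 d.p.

At P = 18, Q = 170.206.
dQ/dP = −0.18·4346e^(−0.18P) = −0.18Q = -30.637.
ε = (dQ/dP)(P/Q) = (-30.637)(18/170.206).

-3.24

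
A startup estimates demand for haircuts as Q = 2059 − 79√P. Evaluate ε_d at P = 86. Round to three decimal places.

At P = 86, Q = 1326.384.
dQ/dP = −79/(2√P) = -4.259.
ε = (dQ/dP)(P/Q) = (-4.259)(86/1326.384).
|ε| < 1, so demand is inelastic at this price.

-0.276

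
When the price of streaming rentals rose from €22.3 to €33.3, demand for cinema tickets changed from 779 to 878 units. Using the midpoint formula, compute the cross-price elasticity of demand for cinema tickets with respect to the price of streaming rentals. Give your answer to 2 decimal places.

0.30

ΔQ_x = 878 − 779 = 99; ΔP_y = 33.3 − 22.3 = 11.0.
Midpoints: P̄_y = 27.80, Q̄_x = 828.5.
ε_xy = (ΔQ_x/ΔP_y)(P̄_y/Q̄_x) = (99/11.0)(27.80/828.5).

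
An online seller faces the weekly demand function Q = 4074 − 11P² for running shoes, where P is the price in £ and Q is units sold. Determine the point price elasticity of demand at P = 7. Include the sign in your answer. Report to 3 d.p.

-0.305

At P = 7, Q = 3535.
dQ/dP = −22P = -154.
ε = (dQ/dP)(P/Q) = (-154)(7/3535).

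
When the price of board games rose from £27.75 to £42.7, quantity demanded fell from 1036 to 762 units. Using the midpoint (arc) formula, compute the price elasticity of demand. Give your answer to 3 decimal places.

ΔQ = 762 − 1036 = -274; ΔP = 42.7 − 27.75 = 14.95.
Midpoints: P̄ = 35.23, Q̄ = 899.0.
ε = (ΔQ/ΔP)(P̄/Q̄) = (-274/14.95)(35.23/899.0).

-0.718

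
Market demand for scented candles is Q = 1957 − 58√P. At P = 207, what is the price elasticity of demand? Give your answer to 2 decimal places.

At P = 207, Q = 1122.525.
dQ/dP = −58/(2√P) = -2.016.
ε = (dQ/dP)(P/Q) = (-2.016)(207/1122.525).

-0.37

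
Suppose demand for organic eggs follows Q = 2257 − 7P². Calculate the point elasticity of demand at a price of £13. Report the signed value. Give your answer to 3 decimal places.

At P = 13, Q = 1074.
dQ/dP = −14P = -182.
ε = (dQ/dP)(P/Q) = (-182)(13/1074).
|ε| > 1, so demand is elastic at this price.

-2.203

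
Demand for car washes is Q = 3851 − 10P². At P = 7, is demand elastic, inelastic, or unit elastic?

inelastic

Q = 3361, dQ/dP = -140.
ε = (dQ/dP)(P/Q) ≈ -0.292.
|ε| = 0.29 < 1.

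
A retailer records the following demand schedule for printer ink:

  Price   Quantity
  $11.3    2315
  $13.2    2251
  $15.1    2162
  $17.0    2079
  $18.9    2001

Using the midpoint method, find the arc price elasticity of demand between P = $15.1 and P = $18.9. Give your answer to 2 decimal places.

At P = 15.1, Q = 2162; at P = 18.9, Q = 2001.
ΔQ = -161, ΔP = 3.8. Midpoints: P̄ = 17.00, Q̄ = 2081.5.
ε = (ΔQ/ΔP)(P̄/Q̄) = (-161/3.8)(17.00/2081.5).

-0.35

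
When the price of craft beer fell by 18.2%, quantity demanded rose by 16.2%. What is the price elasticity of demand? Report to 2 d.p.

ε = %ΔQ / %ΔP = (16.2)/(-18.2) = -0.890.

-0.89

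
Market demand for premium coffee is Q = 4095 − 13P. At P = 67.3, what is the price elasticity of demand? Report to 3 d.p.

At P = 67.3, Q = 3220.100.
dQ/dP = −13.
ε = (dQ/dP)(P/Q) = (-13)(67.3/3220.100).

-0.272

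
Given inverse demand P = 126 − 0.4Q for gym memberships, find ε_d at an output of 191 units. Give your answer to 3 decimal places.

-0.649

At Q = 191, P = 126 − 0.4(191) = 49.60.
dP/dQ = −0.4, so dQ/dP = 1/(−0.4) = -2.500.
ε = (dQ/dP)(P/Q) = (-2.500)(49.60/191).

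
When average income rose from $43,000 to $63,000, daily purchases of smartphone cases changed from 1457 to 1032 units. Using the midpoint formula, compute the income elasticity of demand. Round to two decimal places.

-0.90

ΔQ = -425, ΔI = 20000. Midpoints: Ī = 53,000, Q̄ = 1244.5.
ε_I = (ΔQ/ΔI)(Ī/Q̄) = (-425/20000)(53000/1244.5).
ε_I < 0, so the good is inferior.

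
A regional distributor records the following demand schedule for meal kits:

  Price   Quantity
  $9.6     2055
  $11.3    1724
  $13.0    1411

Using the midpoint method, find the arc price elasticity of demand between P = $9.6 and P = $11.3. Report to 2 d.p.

At P = 9.6, Q = 2055; at P = 11.3, Q = 1724.
ΔQ = -331, ΔP = 1.7. Midpoints: P̄ = 10.45, Q̄ = 1889.5.
ε = (ΔQ/ΔP)(P̄/Q̄) = (-331/1.7)(10.45/1889.5).

-1.08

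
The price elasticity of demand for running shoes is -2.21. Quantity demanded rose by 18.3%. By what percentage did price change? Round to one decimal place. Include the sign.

-8.3%

%ΔP ≈ %ΔQ / ε = (18.3%)/(-2.21) = -8.28%.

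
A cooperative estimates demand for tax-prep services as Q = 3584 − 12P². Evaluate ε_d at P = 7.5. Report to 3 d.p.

At P = 7.5, Q = 2909.
dQ/dP = −24P = -180.
ε = (dQ/dP)(P/Q) = (-180)(7.5/2909).

-0.464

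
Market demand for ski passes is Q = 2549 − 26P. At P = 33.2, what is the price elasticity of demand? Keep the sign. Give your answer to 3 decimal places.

-0.512

At P = 33.2, Q = 1685.800.
dQ/dP = −26.
ε = (dQ/dP)(P/Q) = (-26)(33.2/1685.800).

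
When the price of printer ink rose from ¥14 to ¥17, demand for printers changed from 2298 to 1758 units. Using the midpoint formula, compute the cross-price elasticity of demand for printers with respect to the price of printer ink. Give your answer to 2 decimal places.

-1.38

ΔQ_x = 1758 − 2298 = -540; ΔP_y = 17 − 14 = 3.
Midpoints: P̄_y = 15.50, Q̄_x = 2028.0.
ε_xy = (ΔQ_x/ΔP_y)(P̄_y/Q̄_x) = (-540/3)(15.50/2028.0).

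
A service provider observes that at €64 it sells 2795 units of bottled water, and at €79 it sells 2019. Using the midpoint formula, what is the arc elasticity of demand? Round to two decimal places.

ΔQ = 2019 − 2795 = -776; ΔP = 79 − 64 = 15.
Midpoints: P̄ = 71.50, Q̄ = 2407.0.
ε = (ΔQ/ΔP)(P̄/Q̄) = (-776/15)(71.50/2407.0).

-1.54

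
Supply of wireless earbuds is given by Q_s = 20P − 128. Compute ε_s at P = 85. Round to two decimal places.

1.08

At P = 85, Q_s = 1572.
dQ_s/dP = 20.
ε_s = (dQ_s/dP)(P/Q_s) = (20)(85/1572).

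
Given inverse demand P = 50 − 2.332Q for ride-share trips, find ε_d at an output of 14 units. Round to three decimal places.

At Q = 14, P = 50 − 2.332(14) = 17.35.
dP/dQ = −2.332, so dQ/dP = 1/(−2.332) = -0.429.
ε = (dQ/dP)(P/Q) = (-0.429)(17.35/14).

-0.531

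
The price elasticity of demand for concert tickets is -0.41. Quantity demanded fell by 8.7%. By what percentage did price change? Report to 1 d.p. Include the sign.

%ΔP ≈ %ΔQ / ε = (-8.7%)/(-0.41) = 21.22%.

21.2%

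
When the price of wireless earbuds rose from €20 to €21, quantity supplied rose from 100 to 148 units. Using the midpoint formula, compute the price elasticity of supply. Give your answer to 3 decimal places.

ΔQ = 148 − 100 = 48; ΔP = 21 − 20 = 1.
Midpoints: P̄ = 20.50, Q̄ = 124.0.
ε_s = (ΔQ/ΔP)(P̄/Q̄) = (48/1)(20.50/124.0).

7.935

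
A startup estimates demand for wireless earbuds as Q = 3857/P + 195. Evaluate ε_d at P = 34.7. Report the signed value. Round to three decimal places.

-0.363

At P = 34.7, Q = 306.153.
dQ/dP = −3857/P² = -3.203.
ε = (dQ/dP)(P/Q) = (-3.203)(34.7/306.153).
|ε| < 1, so demand is inelastic at this price.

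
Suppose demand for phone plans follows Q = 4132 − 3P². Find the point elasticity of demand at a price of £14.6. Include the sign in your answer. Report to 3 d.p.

At P = 14.6, Q = 3492.520.
dQ/dP = −6P = -87.600.
ε = (dQ/dP)(P/Q) = (-87.600)(14.6/3492.520).

-0.366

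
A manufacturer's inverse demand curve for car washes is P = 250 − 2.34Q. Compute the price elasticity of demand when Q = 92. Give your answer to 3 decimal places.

At Q = 92, P = 250 − 2.34(92) = 34.72.
dP/dQ = −2.34, so dQ/dP = 1/(−2.34) = -0.427.
ε = (dQ/dP)(P/Q) = (-0.427)(34.72/92).

-0.161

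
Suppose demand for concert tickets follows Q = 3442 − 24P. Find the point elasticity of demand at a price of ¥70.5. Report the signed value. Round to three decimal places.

-0.967

At P = 70.5, Q = 1750.
dQ/dP = −24.
ε = (dQ/dP)(P/Q) = (-24)(70.5/1750).
|ε| < 1, so demand is inelastic at this price.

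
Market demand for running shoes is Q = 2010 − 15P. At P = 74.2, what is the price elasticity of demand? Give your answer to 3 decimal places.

At P = 74.2, Q = 897.
dQ/dP = −15.
ε = (dQ/dP)(P/Q) = (-15)(74.2/897).
|ε| > 1, so demand is elastic at this price.

-1.241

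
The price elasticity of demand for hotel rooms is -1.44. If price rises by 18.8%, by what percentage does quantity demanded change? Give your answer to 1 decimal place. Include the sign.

-27.1%

%ΔQ ≈ ε × %ΔP = (-1.44)(18.8%) = -27.07%.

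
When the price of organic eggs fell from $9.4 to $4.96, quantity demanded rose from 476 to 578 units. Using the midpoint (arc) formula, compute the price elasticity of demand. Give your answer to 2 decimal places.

-0.31

ΔQ = 578 − 476 = 102; ΔP = 4.96 − 9.4 = -4.44.
Midpoints: P̄ = 7.18, Q̄ = 527.0.
ε = (ΔQ/ΔP)(P̄/Q̄) = (102/-4.44)(7.18/527.0).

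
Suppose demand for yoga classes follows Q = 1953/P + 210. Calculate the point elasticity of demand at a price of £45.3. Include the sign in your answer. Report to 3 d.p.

-0.170

At P = 45.3, Q = 253.113.
dQ/dP = −1953/P² = -0.952.
ε = (dQ/dP)(P/Q) = (-0.952)(45.3/253.113).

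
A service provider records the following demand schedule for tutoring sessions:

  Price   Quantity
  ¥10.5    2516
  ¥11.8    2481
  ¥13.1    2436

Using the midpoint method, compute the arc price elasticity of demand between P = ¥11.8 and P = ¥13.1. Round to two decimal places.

At P = 11.8, Q = 2481; at P = 13.1, Q = 2436.
ΔQ = -45, ΔP = 1.3. Midpoints: P̄ = 12.45, Q̄ = 2458.5.
ε = (ΔQ/ΔP)(P̄/Q̄) = (-45/1.3)(12.45/2458.5).

-0.18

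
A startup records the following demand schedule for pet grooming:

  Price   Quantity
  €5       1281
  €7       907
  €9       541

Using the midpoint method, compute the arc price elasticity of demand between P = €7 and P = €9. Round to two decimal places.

At P = 7, Q = 907; at P = 9, Q = 541.
ΔQ = -366, ΔP = 2. Midpoints: P̄ = 8.00, Q̄ = 724.0.
ε = (ΔQ/ΔP)(P̄/Q̄) = (-366/2)(8.00/724.0).

-2.02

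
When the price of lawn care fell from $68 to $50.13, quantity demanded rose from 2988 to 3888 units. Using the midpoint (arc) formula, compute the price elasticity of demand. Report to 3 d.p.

ΔQ = 3888 − 2988 = 900; ΔP = 50.13 − 68 = -17.87.
Midpoints: P̄ = 59.06, Q̄ = 3438.0.
ε = (ΔQ/ΔP)(P̄/Q̄) = (900/-17.87)(59.06/3438.0).

-0.865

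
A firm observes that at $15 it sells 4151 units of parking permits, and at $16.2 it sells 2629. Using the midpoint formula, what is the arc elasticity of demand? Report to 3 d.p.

-5.837

ΔQ = 2629 − 4151 = -1522; ΔP = 16.2 − 15 = 1.2.
Midpoints: P̄ = 15.60, Q̄ = 3390.0.
ε = (ΔQ/ΔP)(P̄/Q̄) = (-1522/1.2)(15.60/3390.0).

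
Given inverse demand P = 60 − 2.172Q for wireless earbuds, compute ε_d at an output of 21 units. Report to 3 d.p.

-0.315

At Q = 21, P = 60 − 2.172(21) = 14.39.
dP/dQ = −2.172, so dQ/dP = 1/(−2.172) = -0.460.
ε = (dQ/dP)(P/Q) = (-0.460)(14.39/21).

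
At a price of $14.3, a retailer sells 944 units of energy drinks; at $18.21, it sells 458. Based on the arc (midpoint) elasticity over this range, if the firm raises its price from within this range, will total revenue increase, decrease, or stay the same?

Arc ε = (-486/3.91)(16.26/701.0) ≈ -2.882.
|ε| = 2.88 > 1, so demand is elastic. A price rise therefore reduces total revenue.

decrease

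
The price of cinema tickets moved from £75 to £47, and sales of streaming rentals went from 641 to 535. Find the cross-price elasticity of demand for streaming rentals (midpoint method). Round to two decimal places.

0.39

ΔQ_x = 535 − 641 = -106; ΔP_y = 47 − 75 = -28.
Midpoints: P̄_y = 61.00, Q̄_x = 588.0.
ε_xy = (ΔQ_x/ΔP_y)(P̄_y/Q̄_x) = (-106/-28)(61.00/588.0).
ε_xy > 0, so the goods are substitutes.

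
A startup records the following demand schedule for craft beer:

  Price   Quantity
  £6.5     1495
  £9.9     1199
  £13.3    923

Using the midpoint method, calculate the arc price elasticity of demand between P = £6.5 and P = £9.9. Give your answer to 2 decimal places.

At P = 6.5, Q = 1495; at P = 9.9, Q = 1199.
ΔQ = -296, ΔP = 3.4. Midpoints: P̄ = 8.20, Q̄ = 1347.0.
ε = (ΔQ/ΔP)(P̄/Q̄) = (-296/3.4)(8.20/1347.0).

-0.53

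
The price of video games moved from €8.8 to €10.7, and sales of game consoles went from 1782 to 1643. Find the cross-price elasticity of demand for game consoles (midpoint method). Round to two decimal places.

ΔQ_x = 1643 − 1782 = -139; ΔP_y = 10.7 − 8.8 = 1.9.
Midpoints: P̄_y = 9.75, Q̄_x = 1712.5.
ε_xy = (ΔQ_x/ΔP_y)(P̄_y/Q̄_x) = (-139/1.9)(9.75/1712.5).
ε_xy < 0, so the goods are complements.

-0.42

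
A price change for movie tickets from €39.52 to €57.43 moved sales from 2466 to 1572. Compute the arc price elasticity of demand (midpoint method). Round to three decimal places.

ΔQ = 1572 − 2466 = -894; ΔP = 57.43 − 39.52 = 17.91.
Midpoints: P̄ = 48.48, Q̄ = 2019.0.
ε = (ΔQ/ΔP)(P̄/Q̄) = (-894/17.91)(48.48/2019.0).

-1.198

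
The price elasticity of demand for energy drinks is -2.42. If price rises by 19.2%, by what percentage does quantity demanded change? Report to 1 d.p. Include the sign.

-46.5%

%ΔQ ≈ ε × %ΔP = (-2.42)(19.2%) = -46.46%.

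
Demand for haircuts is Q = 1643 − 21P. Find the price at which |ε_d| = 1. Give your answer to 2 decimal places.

For linear demand Q = a − bP, ε = −bP/(a − bP). |ε| = 1 when bP = a − bP, i.e. P = a/(2b).
P = 1643/(2·21) = 1643/42 = 39.1190.

39.12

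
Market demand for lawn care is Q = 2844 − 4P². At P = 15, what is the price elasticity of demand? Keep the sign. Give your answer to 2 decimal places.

At P = 15, Q = 1944.
dQ/dP = −8P = -120.
ε = (dQ/dP)(P/Q) = (-120)(15/1944).
|ε| < 1, so demand is inelastic at this price.

-0.93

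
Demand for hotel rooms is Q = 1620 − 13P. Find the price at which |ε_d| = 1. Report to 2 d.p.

62.31

For linear demand Q = a − bP, ε = −bP/(a − bP). |ε| = 1 when bP = a − bP, i.e. P = a/(2b).
P = 1620/(2·13) = 1620/26 = 62.3077.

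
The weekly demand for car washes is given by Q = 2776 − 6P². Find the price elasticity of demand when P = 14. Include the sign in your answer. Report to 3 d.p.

-1.470

At P = 14, Q = 1600.
dQ/dP = −12P = -168.
ε = (dQ/dP)(P/Q) = (-168)(14/1600).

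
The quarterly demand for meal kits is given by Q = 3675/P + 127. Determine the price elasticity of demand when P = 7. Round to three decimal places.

At P = 7, Q = 652.
dQ/dP = −3675/P² = -75.
ε = (dQ/dP)(P/Q) = (-75)(7/652).
|ε| < 1, so demand is inelastic at this price.

-0.805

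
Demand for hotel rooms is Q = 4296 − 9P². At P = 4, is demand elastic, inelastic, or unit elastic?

inelastic

Q = 4152, dQ/dP = -72.
ε = (dQ/dP)(P/Q) ≈ -0.069.
|ε| = 0.07 < 1.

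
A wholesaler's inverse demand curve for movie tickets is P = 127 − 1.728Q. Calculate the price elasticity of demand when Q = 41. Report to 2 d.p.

-0.79

At Q = 41, P = 127 − 1.728(41) = 56.15.
dP/dQ = −1.728, so dQ/dP = 1/(−1.728) = -0.579.
ε = (dQ/dP)(P/Q) = (-0.579)(56.15/41).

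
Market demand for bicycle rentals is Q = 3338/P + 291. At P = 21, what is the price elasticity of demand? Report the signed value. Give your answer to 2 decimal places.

-0.35

At P = 21, Q = 449.952.
dQ/dP = −3338/P² = -7.569.
ε = (dQ/dP)(P/Q) = (-7.569)(21/449.952).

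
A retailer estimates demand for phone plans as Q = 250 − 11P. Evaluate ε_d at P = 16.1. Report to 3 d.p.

At P = 16.1, Q = 72.900.
dQ/dP = −11.
ε = (dQ/dP)(P/Q) = (-11)(16.1/72.900).

-2.429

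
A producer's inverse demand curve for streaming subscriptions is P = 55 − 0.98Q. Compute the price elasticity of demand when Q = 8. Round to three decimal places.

-6.015

At Q = 8, P = 55 − 0.98(8) = 47.16.
dP/dQ = −0.98, so dQ/dP = 1/(−0.98) = -1.020.
ε = (dQ/dP)(P/Q) = (-1.020)(47.16/8).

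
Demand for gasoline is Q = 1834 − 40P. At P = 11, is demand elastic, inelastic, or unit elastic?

inelastic

Q = 1394, dQ/dP = -40.
ε = (dQ/dP)(P/Q) ≈ -0.316.
|ε| = 0.32 < 1.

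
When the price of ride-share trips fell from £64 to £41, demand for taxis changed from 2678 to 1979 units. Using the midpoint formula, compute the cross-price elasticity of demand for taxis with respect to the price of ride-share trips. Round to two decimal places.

ΔQ_x = 1979 − 2678 = -699; ΔP_y = 41 − 64 = -23.
Midpoints: P̄_y = 52.50, Q̄_x = 2328.5.
ε_xy = (ΔQ_x/ΔP_y)(P̄_y/Q̄_x) = (-699/-23)(52.50/2328.5).
ε_xy > 0, so the goods are substitutes.

0.69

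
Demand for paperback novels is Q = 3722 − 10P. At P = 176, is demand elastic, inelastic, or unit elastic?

inelastic

Q = 1962, dQ/dP = -10.
ε = (dQ/dP)(P/Q) ≈ -0.897.
|ε| = 0.90 < 1.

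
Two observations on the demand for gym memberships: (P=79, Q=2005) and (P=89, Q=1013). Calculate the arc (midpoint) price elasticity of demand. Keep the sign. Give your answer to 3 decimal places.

-5.522

ΔQ = 1013 − 2005 = -992; ΔP = 89 − 79 = 10.
Midpoints: P̄ = 84.00, Q̄ = 1509.0.
ε = (ΔQ/ΔP)(P̄/Q̄) = (-992/10)(84.00/1509.0).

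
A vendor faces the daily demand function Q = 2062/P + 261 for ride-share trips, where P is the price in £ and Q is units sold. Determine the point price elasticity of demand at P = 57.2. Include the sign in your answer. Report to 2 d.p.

-0.12

At P = 57.2, Q = 297.049.
dQ/dP = −2062/P² = -0.630.
ε = (dQ/dP)(P/Q) = (-0.630)(57.2/297.049).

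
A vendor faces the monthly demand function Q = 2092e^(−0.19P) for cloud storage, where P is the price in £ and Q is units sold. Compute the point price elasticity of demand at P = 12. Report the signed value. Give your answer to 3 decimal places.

At P = 12, Q = 213.979.
dQ/dP = −0.19·2092e^(−0.19P) = −0.19Q = -40.656.
ε = (dQ/dP)(P/Q) = (-40.656)(12/213.979).

-2.280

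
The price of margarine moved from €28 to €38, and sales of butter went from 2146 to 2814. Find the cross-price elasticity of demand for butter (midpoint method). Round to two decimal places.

ΔQ_x = 2814 − 2146 = 668; ΔP_y = 38 − 28 = 10.
Midpoints: P̄_y = 33.00, Q̄_x = 2480.0.
ε_xy = (ΔQ_x/ΔP_y)(P̄_y/Q̄_x) = (668/10)(33.00/2480.0).

0.89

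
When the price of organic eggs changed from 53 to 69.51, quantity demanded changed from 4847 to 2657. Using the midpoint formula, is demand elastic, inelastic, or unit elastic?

elastic

Arc ε ≈ -2.166.
|ε| = 2.17 > 1.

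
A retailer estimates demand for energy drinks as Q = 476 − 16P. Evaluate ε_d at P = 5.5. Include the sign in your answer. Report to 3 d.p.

At P = 5.5, Q = 388.
dQ/dP = −16.
ε = (dQ/dP)(P/Q) = (-16)(5.5/388).

-0.227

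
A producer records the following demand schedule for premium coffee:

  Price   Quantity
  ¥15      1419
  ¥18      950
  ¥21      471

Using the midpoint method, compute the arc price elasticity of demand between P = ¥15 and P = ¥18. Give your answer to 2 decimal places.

At P = 15, Q = 1419; at P = 18, Q = 950.
ΔQ = -469, ΔP = 3. Midpoints: P̄ = 16.50, Q̄ = 1184.5.
ε = (ΔQ/ΔP)(P̄/Q̄) = (-469/3)(16.50/1184.5).

-2.18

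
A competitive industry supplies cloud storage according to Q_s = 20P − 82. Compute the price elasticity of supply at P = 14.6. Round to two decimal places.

At P = 14.6, Q_s = 210.
dQ_s/dP = 20.
ε_s = (dQ_s/dP)(P/Q_s) = (20)(14.6/210).

1.39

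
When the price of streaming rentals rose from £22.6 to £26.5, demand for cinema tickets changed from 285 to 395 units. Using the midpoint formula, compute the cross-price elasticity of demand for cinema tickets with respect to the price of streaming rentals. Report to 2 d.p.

ΔQ_x = 395 − 285 = 110; ΔP_y = 26.5 − 22.6 = 3.9.
Midpoints: P̄_y = 24.55, Q̄_x = 340.0.
ε_xy = (ΔQ_x/ΔP_y)(P̄_y/Q̄_x) = (110/3.9)(24.55/340.0).
ε_xy > 0, so the goods are substitutes.

2.04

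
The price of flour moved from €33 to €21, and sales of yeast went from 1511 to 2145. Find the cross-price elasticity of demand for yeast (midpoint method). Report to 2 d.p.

-0.78

ΔQ_x = 2145 − 1511 = 634; ΔP_y = 21 − 33 = -12.
Midpoints: P̄_y = 27.00, Q̄_x = 1828.0.
ε_xy = (ΔQ_x/ΔP_y)(P̄_y/Q̄_x) = (634/-12)(27.00/1828.0).
ε_xy < 0, so the goods are complements.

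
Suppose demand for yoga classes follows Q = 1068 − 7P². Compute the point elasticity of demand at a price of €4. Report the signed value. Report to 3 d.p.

-0.234

At P = 4, Q = 956.
dQ/dP = −14P = -56.
ε = (dQ/dP)(P/Q) = (-56)(4/956).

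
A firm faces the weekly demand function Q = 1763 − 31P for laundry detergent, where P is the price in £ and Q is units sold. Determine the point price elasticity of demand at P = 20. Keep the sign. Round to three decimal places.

-0.542

At P = 20, Q = 1143.
dQ/dP = −31.
ε = (dQ/dP)(P/Q) = (-31)(20/1143).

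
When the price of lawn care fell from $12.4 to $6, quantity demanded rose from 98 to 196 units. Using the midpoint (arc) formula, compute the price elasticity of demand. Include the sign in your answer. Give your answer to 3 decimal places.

-0.958

ΔQ = 196 − 98 = 98; ΔP = 6 − 12.4 = -6.4.
Midpoints: P̄ = 9.20, Q̄ = 147.0.
ε = (ΔQ/ΔP)(P̄/Q̄) = (98/-6.4)(9.20/147.0).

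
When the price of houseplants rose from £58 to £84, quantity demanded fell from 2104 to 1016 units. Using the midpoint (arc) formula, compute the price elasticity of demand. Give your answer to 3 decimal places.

-1.905

ΔQ = 1016 − 2104 = -1088; ΔP = 84 − 58 = 26.
Midpoints: P̄ = 71.00, Q̄ = 1560.0.
ε = (ΔQ/ΔP)(P̄/Q̄) = (-1088/26)(71.00/1560.0).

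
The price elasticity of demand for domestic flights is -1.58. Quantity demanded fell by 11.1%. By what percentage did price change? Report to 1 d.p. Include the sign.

7.0%

%ΔP ≈ %ΔQ / ε = (-11.1%)/(-1.58) = 7.03%.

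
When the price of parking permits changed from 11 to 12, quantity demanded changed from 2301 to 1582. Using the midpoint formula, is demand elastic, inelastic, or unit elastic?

elastic

Arc ε ≈ -4.259.
|ε| = 4.26 > 1.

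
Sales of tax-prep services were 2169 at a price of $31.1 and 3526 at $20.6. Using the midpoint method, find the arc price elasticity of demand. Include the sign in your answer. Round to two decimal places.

-1.17

ΔQ = 3526 − 2169 = 1357; ΔP = 20.6 − 31.1 = -10.5.
Midpoints: P̄ = 25.85, Q̄ = 2847.5.
ε = (ΔQ/ΔP)(P̄/Q̄) = (1357/-10.5)(25.85/2847.5).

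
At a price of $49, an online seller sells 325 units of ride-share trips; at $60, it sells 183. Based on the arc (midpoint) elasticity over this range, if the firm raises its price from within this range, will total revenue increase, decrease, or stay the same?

Arc ε = (-142/11)(54.50/254.0) ≈ -2.770.
|ε| = 2.77 > 1, so demand is elastic. A price rise therefore reduces total revenue.

decrease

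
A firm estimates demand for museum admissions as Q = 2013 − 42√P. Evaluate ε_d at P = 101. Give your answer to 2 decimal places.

-0.13

At P = 101, Q = 1590.905.
dQ/dP = −42/(2√P) = -2.090.
ε = (dQ/dP)(P/Q) = (-2.090)(101/1590.905).
|ε| < 1, so demand is inelastic at this price.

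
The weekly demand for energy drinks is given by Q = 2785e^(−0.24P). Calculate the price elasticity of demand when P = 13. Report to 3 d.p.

-3.120

At P = 13, Q = 122.978.
dQ/dP = −0.24·2785e^(−0.24P) = −0.24Q = -29.515.
ε = (dQ/dP)(P/Q) = (-29.515)(13/122.978).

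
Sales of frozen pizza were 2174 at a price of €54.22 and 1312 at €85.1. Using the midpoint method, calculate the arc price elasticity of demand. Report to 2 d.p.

ΔQ = 1312 − 2174 = -862; ΔP = 85.1 − 54.22 = 30.88.
Midpoints: P̄ = 69.66, Q̄ = 1743.0.
ε = (ΔQ/ΔP)(P̄/Q̄) = (-862/30.88)(69.66/1743.0).

-1.12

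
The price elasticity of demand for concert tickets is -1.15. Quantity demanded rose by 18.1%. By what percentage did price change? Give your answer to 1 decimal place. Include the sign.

-15.7%

%ΔP ≈ %ΔQ / ε = (18.1%)/(-1.15) = -15.74%.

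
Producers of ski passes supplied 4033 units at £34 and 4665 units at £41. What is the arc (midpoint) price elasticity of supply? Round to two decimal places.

ΔQ = 4665 − 4033 = 632; ΔP = 41 − 34 = 7.
Midpoints: P̄ = 37.50, Q̄ = 4349.0.
ε_s = (ΔQ/ΔP)(P̄/Q̄) = (632/7)(37.50/4349.0).

0.78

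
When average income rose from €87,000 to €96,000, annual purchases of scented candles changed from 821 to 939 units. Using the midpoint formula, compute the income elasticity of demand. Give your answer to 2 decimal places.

ΔQ = 118, ΔI = 9000. Midpoints: Ī = 91,500, Q̄ = 880.0.
ε_I = (ΔQ/ΔI)(Ī/Q̄) = (118/9000)(91500/880.0).
ε_I > 0, so the good is normal.

1.36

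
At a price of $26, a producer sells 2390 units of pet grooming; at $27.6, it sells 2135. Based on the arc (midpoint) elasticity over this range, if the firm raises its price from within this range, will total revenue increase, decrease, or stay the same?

decrease

Arc ε = (-255/1.6)(26.80/2262.5) ≈ -1.888.
|ε| = 1.89 > 1, so demand is elastic. A price rise therefore reduces total revenue.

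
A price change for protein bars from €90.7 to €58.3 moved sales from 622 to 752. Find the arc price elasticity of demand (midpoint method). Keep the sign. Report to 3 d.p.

-0.435

ΔQ = 752 − 622 = 130; ΔP = 58.3 − 90.7 = -32.4.
Midpoints: P̄ = 74.50, Q̄ = 687.0.
ε = (ΔQ/ΔP)(P̄/Q̄) = (130/-32.4)(74.50/687.0).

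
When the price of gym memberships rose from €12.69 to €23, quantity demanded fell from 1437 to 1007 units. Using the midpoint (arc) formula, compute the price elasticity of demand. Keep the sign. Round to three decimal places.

-0.609

ΔQ = 1007 − 1437 = -430; ΔP = 23 − 12.69 = 10.31.
Midpoints: P̄ = 17.84, Q̄ = 1222.0.
ε = (ΔQ/ΔP)(P̄/Q̄) = (-430/10.31)(17.84/1222.0).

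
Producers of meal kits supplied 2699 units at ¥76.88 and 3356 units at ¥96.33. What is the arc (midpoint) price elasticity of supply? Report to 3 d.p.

ΔQ = 3356 − 2699 = 657; ΔP = 96.33 − 76.88 = 19.45.
Midpoints: P̄ = 86.60, Q̄ = 3027.5.
ε_s = (ΔQ/ΔP)(P̄/Q̄) = (657/19.45)(86.60/3027.5).

0.966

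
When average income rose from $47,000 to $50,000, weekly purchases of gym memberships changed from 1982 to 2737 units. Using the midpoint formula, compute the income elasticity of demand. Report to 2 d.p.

ΔQ = 755, ΔI = 3000. Midpoints: Ī = 48,500, Q̄ = 2359.5.
ε_I = (ΔQ/ΔI)(Ī/Q̄) = (755/3000)(48500/2359.5).

5.17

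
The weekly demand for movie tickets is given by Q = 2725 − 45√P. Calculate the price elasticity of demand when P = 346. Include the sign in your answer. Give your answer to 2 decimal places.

-0.22

At P = 346, Q = 1887.952.
dQ/dP = −45/(2√P) = -1.210.
ε = (dQ/dP)(P/Q) = (-1.210)(346/1887.952).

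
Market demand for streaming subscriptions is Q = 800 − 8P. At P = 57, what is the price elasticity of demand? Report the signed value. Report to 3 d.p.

At P = 57, Q = 344.
dQ/dP = −8.
ε = (dQ/dP)(P/Q) = (-8)(57/344).

-1.326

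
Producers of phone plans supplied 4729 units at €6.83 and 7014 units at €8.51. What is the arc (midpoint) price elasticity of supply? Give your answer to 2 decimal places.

1.78

ΔQ = 7014 − 4729 = 2285; ΔP = 8.51 − 6.83 = 1.68.
Midpoints: P̄ = 7.67, Q̄ = 5871.5.
ε_s = (ΔQ/ΔP)(P̄/Q̄) = (2285/1.68)(7.67/5871.5).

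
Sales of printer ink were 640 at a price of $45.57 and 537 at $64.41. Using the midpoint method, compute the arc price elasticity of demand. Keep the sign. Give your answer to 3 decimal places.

ΔQ = 537 − 640 = -103; ΔP = 64.41 − 45.57 = 18.84.
Midpoints: P̄ = 54.99, Q̄ = 588.5.
ε = (ΔQ/ΔP)(P̄/Q̄) = (-103/18.84)(54.99/588.5).

-0.511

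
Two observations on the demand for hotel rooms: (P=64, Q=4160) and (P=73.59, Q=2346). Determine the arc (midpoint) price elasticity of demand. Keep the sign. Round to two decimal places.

ΔQ = 2346 − 4160 = -1814; ΔP = 73.59 − 64 = 9.59.
Midpoints: P̄ = 68.80, Q̄ = 3253.0.
ε = (ΔQ/ΔP)(P̄/Q̄) = (-1814/9.59)(68.80/3253.0).

-4.00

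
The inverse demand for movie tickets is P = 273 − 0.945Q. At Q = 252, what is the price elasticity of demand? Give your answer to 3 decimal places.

-0.146

At Q = 252, P = 273 − 0.945(252) = 34.86.
dP/dQ = −0.945, so dQ/dP = 1/(−0.945) = -1.058.
ε = (dQ/dP)(P/Q) = (-1.058)(34.86/252).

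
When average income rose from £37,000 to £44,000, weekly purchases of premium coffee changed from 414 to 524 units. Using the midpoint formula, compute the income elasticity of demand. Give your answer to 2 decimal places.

ΔQ = 110, ΔI = 7000. Midpoints: Ī = 40,500, Q̄ = 469.0.
ε_I = (ΔQ/ΔI)(Ī/Q̄) = (110/7000)(40500/469.0).

1.36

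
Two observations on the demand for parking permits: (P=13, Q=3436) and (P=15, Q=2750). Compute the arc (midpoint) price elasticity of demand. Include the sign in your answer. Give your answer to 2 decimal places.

ΔQ = 2750 − 3436 = -686; ΔP = 15 − 13 = 2.
Midpoints: P̄ = 14.00, Q̄ = 3093.0.
ε = (ΔQ/ΔP)(P̄/Q̄) = (-686/2)(14.00/3093.0).

-1.55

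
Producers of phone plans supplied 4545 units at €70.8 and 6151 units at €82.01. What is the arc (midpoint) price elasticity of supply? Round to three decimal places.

ΔQ = 6151 − 4545 = 1606; ΔP = 82.01 − 70.8 = 11.21.
Midpoints: P̄ = 76.41, Q̄ = 5348.0.
ε_s = (ΔQ/ΔP)(P̄/Q̄) = (1606/11.21)(76.41/5348.0).

2.047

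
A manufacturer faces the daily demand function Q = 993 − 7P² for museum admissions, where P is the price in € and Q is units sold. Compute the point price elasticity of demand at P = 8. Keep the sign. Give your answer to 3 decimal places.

At P = 8, Q = 545.
dQ/dP = −14P = -112.
ε = (dQ/dP)(P/Q) = (-112)(8/545).

-1.644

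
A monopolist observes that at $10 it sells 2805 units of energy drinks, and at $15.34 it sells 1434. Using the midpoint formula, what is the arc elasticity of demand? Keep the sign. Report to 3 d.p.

ΔQ = 1434 − 2805 = -1371; ΔP = 15.34 − 10 = 5.34.
Midpoints: P̄ = 12.67, Q̄ = 2119.5.
ε = (ΔQ/ΔP)(P̄/Q̄) = (-1371/5.34)(12.67/2119.5).

-1.535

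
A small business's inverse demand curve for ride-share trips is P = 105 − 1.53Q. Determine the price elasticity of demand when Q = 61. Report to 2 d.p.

-0.13

At Q = 61, P = 105 − 1.53(61) = 11.67.
dP/dQ = −1.53, so dQ/dP = 1/(−1.53) = -0.654.
ε = (dQ/dP)(P/Q) = (-0.654)(11.67/61).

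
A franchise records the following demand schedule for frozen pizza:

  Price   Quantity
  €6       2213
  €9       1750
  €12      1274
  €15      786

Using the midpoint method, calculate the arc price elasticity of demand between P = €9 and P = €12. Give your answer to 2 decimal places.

-1.10

At P = 9, Q = 1750; at P = 12, Q = 1274.
ΔQ = -476, ΔP = 3. Midpoints: P̄ = 10.50, Q̄ = 1512.0.
ε = (ΔQ/ΔP)(P̄/Q̄) = (-476/3)(10.50/1512.0).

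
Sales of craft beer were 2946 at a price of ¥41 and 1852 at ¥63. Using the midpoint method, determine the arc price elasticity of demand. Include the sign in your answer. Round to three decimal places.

ΔQ = 1852 − 2946 = -1094; ΔP = 63 − 41 = 22.
Midpoints: P̄ = 52.00, Q̄ = 2399.0.
ε = (ΔQ/ΔP)(P̄/Q̄) = (-1094/22)(52.00/2399.0).

-1.078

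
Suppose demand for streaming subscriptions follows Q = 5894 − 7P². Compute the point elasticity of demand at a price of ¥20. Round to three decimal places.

-1.810

At P = 20, Q = 3094.
dQ/dP = −14P = -280.
ε = (dQ/dP)(P/Q) = (-280)(20/3094).
|ε| > 1, so demand is elastic at this price.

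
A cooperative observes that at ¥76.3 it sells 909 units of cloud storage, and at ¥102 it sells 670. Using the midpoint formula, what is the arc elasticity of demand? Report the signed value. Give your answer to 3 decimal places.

ΔQ = 670 − 909 = -239; ΔP = 102 − 76.3 = 25.7.
Midpoints: P̄ = 89.15, Q̄ = 789.5.
ε = (ΔQ/ΔP)(P̄/Q̄) = (-239/25.7)(89.15/789.5).

-1.050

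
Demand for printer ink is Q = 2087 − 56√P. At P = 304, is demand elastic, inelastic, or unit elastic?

Q = 1110.607, dQ/dP = -1.606.
ε = (dQ/dP)(P/Q) ≈ -0.440.
|ε| = 0.44 < 1.

inelastic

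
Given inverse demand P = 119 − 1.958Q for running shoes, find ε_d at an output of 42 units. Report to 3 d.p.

At Q = 42, P = 119 − 1.958(42) = 36.76.
dP/dQ = −1.958, so dQ/dP = 1/(−1.958) = -0.511.
ε = (dQ/dP)(P/Q) = (-0.511)(36.76/42).

-0.447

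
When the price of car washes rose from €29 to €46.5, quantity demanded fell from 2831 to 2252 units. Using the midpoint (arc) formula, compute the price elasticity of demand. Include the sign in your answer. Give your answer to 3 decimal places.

ΔQ = 2252 − 2831 = -579; ΔP = 46.5 − 29 = 17.5.
Midpoints: P̄ = 37.75, Q̄ = 2541.5.
ε = (ΔQ/ΔP)(P̄/Q̄) = (-579/17.5)(37.75/2541.5).

-0.491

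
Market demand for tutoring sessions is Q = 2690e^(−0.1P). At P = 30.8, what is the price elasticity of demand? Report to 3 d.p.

At P = 30.8, Q = 123.630.
dQ/dP = −0.1·2690e^(−0.1P) = −0.1Q = -12.363.
ε = (dQ/dP)(P/Q) = (-12.363)(30.8/123.630).

-3.080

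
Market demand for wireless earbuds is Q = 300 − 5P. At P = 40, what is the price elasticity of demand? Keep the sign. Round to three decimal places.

-2.000

At P = 40, Q = 100.
dQ/dP = −5.
ε = (dQ/dP)(P/Q) = (-5)(40/100).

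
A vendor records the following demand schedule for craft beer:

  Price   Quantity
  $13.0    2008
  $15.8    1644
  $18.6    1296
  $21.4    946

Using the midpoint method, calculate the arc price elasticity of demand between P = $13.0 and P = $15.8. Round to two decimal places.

At P = 13.0, Q = 2008; at P = 15.8, Q = 1644.
ΔQ = -364, ΔP = 2.8. Midpoints: P̄ = 14.40, Q̄ = 1826.0.
ε = (ΔQ/ΔP)(P̄/Q̄) = (-364/2.8)(14.40/1826.0).

-1.03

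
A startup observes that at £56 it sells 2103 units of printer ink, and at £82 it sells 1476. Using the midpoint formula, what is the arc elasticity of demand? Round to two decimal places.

ΔQ = 1476 − 2103 = -627; ΔP = 82 − 56 = 26.
Midpoints: P̄ = 69.00, Q̄ = 1789.5.
ε = (ΔQ/ΔP)(P̄/Q̄) = (-627/26)(69.00/1789.5).

-0.93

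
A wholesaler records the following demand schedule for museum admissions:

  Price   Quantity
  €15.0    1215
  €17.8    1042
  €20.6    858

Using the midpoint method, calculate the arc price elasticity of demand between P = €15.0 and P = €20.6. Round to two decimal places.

At P = 15.0, Q = 1215; at P = 20.6, Q = 858.
ΔQ = -357, ΔP = 5.6. Midpoints: P̄ = 17.80, Q̄ = 1036.5.
ε = (ΔQ/ΔP)(P̄/Q̄) = (-357/5.6)(17.80/1036.5).

-1.09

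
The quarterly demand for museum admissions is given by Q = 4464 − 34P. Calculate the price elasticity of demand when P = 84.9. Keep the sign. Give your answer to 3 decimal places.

-1.830

At P = 84.9, Q = 1577.400.
dQ/dP = −34.
ε = (dQ/dP)(P/Q) = (-34)(84.9/1577.400).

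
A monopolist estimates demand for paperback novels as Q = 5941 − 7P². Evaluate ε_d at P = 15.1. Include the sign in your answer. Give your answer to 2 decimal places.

-0.73

At P = 15.1, Q = 4344.930.
dQ/dP = −14P = -211.400.
ε = (dQ/dP)(P/Q) = (-211.400)(15.1/4344.930).
|ε| < 1, so demand is inelastic at this price.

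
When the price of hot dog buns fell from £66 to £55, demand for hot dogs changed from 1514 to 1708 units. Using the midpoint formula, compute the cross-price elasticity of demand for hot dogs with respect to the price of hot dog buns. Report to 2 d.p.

ΔQ_x = 1708 − 1514 = 194; ΔP_y = 55 − 66 = -11.
Midpoints: P̄_y = 60.50, Q̄_x = 1611.0.
ε_xy = (ΔQ_x/ΔP_y)(P̄_y/Q̄_x) = (194/-11)(60.50/1611.0).

-0.66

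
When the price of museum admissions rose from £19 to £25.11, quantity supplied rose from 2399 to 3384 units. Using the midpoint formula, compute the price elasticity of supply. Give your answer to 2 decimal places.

1.23

ΔQ = 3384 − 2399 = 985; ΔP = 25.11 − 19 = 6.11.
Midpoints: P̄ = 22.05, Q̄ = 2891.5.
ε_s = (ΔQ/ΔP)(P̄/Q̄) = (985/6.11)(22.05/2891.5).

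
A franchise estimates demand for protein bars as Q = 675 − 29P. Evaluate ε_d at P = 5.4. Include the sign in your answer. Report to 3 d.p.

-0.302

At P = 5.4, Q = 518.400.
dQ/dP = −29.
ε = (dQ/dP)(P/Q) = (-29)(5.4/518.400).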